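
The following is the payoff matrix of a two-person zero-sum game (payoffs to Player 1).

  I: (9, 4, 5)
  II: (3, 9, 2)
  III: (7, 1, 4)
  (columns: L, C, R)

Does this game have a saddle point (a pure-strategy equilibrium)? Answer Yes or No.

Row minima: I → 4, II → 2, III → 1; maximin = 4.
Column maxima: L → 9, C → 9, R → 5; minimax = 5.
4 ≠ 5, so no pure-strategy equilibrium exists.

No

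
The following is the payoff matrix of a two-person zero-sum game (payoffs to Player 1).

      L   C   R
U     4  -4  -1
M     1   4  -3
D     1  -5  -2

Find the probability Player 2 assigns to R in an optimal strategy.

Row minima: U → -4, M → -3, D → -5; maximin = -3.
Column maxima: L → 4, C → 4, R → -1; minimax = -1.
-3 ≠ -1, so there is no saddle point; optimal play is mixed.
D is strictly dominated by U, so Player 1 never plays it.
L is strictly dominated by R (it gives Player 1 strictly more in every row), so Player 2 never plays it.
On the remaining 2×2 (U, M vs C, R):
Let Player 1 play U with probability p. Expected payoff against C: (-4)p + 4(1−p) = −8p + 4; against R: (-1)p + (-3)(1−p) = 2p − 3.
Setting these equal: −8p + 4 = 2p − 3 ⇒ −10p = -7 ⇒ p = 7/10, and the value is (-8)·(7/10) + 4 = -8/5.
For Player 2: with q = P(C), equating U's and M's payoffs gives −3q − 1 = 7q − 3 ⇒ q = 1/5.

4/5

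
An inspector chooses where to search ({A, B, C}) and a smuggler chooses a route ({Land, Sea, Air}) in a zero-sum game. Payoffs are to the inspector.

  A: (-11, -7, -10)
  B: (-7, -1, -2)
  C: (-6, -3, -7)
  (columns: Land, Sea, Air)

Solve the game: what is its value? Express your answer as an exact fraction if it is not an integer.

-37/6

Row minima: A → -11, B → -7, C → -7; maximin = -7.
Column maxima: Land → -6, Sea → -1, Air → -2; minimax = -6.
-7 ≠ -6, so there is no saddle point; optimal play is mixed.
A is strictly dominated by B, so the inspector never plays it.
Sea is strictly dominated by Land (it gives the inspector strictly more in every row), so the smuggler never plays it.
On the remaining 2×2 (B, C vs Land, Air):
Let the inspector play B with probability p. Expected payoff against Land: (-7)p + (-6)(1−p) = −p − 6; against Air: (-2)p + (-7)(1−p) = 5p − 7.
Setting these equal: −p − 6 = 5p − 7 ⇒ −6p = -1 ⇒ p = 1/6, and the value is (-1)·(1/6) − 6 = -37/6.
For the smuggler: with q = P(Land), equating B's and C's payoffs gives −5q − 2 = q − 7 ⇒ q = 5/6.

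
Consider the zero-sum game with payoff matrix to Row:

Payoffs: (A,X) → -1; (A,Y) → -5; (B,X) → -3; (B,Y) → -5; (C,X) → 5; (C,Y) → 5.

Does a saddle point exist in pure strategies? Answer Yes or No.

Yes

Row minima: A → -5, B → -5, C → 5; maximin = 5.
Column maxima: X → 5, Y → 5; minimax = 5.
maximin = minimax = 5, so a saddle point exists.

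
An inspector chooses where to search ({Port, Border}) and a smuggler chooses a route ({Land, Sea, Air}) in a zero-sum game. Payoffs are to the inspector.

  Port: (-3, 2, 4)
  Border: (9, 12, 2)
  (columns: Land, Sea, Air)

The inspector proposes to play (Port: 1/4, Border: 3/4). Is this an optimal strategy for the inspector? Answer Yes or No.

Against Land this mix gives (1/4)·(-3) + (3/4)·9 = 6.
Against Sea this mix gives (1/4)·2 + (3/4)·12 = 19/2.
Against Air this mix gives (1/4)·4 + (3/4)·2 = 5/2.
The smuggler will play Air, holding the inspector to 5/2. Shifting weight toward the row that does better against Air would raise this floor (the equalizing mix achieves 3 against both Air and Land), so the proposed strategy is not optimal.

No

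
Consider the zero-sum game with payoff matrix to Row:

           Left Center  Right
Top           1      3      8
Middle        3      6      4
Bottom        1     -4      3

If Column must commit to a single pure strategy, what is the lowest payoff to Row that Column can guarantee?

3

Column maxima: Left → 3, Center → 6, Right → 8.
The smallest of these is 3.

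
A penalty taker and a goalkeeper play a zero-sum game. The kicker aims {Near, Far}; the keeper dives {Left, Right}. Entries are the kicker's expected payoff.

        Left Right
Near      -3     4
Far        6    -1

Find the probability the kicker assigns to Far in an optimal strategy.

1/2

Row minima: Near → -3, Far → -1; maximin = -1.
Column maxima: Left → 6, Right → 4; minimax = 4.
-1 ≠ 4, so there is no saddle point; optimal play is mixed.
Let the kicker play Near with probability p. Expected payoff against Left: (-3)p + 6(1−p) = −9p + 6; against Right: 4p + (-1)(1−p) = 5p − 1.
Setting these equal: −9p + 6 = 5p − 1 ⇒ −14p = -7 ⇒ p = 1/2, and the value is (-9)·(1/2) + 6 = 3/2.
For the keeper: with q = P(Left), equating Near's and Far's payoffs gives −7q + 4 = 7q − 1 ⇒ q = 5/14.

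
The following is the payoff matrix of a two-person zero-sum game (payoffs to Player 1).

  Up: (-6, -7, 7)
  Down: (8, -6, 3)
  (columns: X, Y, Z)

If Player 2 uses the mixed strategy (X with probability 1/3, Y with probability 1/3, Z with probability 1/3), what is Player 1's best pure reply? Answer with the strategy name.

Down

Expected payoff of Up: (1/3)·(-6) + (1/3)·(-7) + (1/3)·7 = -2.
Expected payoff of Down: (1/3)·8 + (1/3)·(-6) + (1/3)·3 = 5/3.
The largest is 5/3, so Player 1's best response is Down.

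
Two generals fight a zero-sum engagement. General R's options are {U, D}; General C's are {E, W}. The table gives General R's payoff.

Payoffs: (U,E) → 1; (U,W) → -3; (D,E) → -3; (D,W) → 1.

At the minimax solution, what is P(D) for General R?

1/2

Row minima: U → -3, D → -3; maximin = -3.
Column maxima: E → 1, W → 1; minimax = 1.
-3 ≠ 1, so there is no saddle point; optimal play is mixed.
Let General R play U with probability p. Expected payoff against E: 1p + (-3)(1−p) = 4p − 3; against W: (-3)p + 1(1−p) = −4p + 1.
Setting these equal: 4p − 3 = −4p + 1 ⇒ 8p = 4 ⇒ p = 1/2, and the value is (4)·(1/2) − 3 = -1.
For General C: with q = P(E), equating U's and D's payoffs gives 4q − 3 = −4q + 1 ⇒ q = 1/2.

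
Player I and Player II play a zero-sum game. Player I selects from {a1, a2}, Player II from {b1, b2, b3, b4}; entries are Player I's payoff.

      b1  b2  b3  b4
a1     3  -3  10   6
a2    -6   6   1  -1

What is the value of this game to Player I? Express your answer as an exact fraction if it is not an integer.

0

Row minima: a1 → -3, a2 → -6; maximin = -3.
Column maxima: b1 → 3, b2 → 6, b3 → 10, b4 → 6; minimax = 3.
-3 ≠ 3, so there is no saddle point; optimal play is mixed.
b3 is strictly dominated by b1 (it gives Player I strictly more in every row), so Player II never plays it.
b4 is strictly dominated by b1 (it gives Player I strictly more in every row), so Player II never plays it.
On the remaining 2×2 (a1, a2 vs b1, b2):
Let Player I play a1 with probability p. Expected payoff against b1: 3p + (-6)(1−p) = 9p − 6; against b2: (-3)p + 6(1−p) = −9p + 6.
Setting these equal: 9p − 6 = −9p + 6 ⇒ 18p = 12 ⇒ p = 2/3, and the value is (9)·(2/3) − 6 = 0.
For Player II: with q = P(b1), equating a1's and a2's payoffs gives 6q − 3 = −12q + 6 ⇒ q = 1/2.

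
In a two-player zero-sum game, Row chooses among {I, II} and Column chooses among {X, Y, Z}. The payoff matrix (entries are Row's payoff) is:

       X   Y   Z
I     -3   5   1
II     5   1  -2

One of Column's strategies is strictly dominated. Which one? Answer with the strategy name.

Y

Z holds Row's payoff strictly below Y in every row: 1 < 5, -2 < 1.
So Y is strictly dominated for Column.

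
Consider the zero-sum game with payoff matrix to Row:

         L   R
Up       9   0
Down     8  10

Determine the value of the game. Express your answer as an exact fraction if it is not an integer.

Row minima: Up → 0, Down → 8; maximin = 8.
Column maxima: L → 9, R → 10; minimax = 9.
8 ≠ 9, so there is no saddle point; optimal play is mixed.
Let Row play Up with probability p. Expected payoff against L: 9p + 8(1−p) = p + 8; against R: 0p + 10(1−p) = −10p + 10.
Setting these equal: p + 8 = −10p + 10 ⇒ 11p = 2 ⇒ p = 2/11, and the value is (1)·(2/11) + 8 = 90/11.
For Column: with q = P(L), equating Up's and Down's payoffs gives 9q = −2q + 10 ⇒ q = 10/11.

90/11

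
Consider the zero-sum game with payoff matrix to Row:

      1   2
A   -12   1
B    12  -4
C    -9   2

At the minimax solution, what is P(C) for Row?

16/27

Row minima: A → -12, B → -4, C → -9; maximin = -4.
Column maxima: 1 → 12, 2 → 2; minimax = 2.
-4 ≠ 2, so there is no saddle point; optimal play is mixed.
A is strictly dominated by C, so Row never plays it.
On the remaining 2×2 (B, C vs 1, 2):
Let Row play B with probability p. Expected payoff against 1: 12p + (-9)(1−p) = 21p − 9; against 2: (-4)p + 2(1−p) = −6p + 2.
Setting these equal: 21p − 9 = −6p + 2 ⇒ 27p = 11 ⇒ p = 11/27, and the value is (21)·(11/27) − 9 = -4/9.
For Column: with q = P(1), equating B's and C's payoffs gives 16q − 4 = −11q + 2 ⇒ q = 2/9.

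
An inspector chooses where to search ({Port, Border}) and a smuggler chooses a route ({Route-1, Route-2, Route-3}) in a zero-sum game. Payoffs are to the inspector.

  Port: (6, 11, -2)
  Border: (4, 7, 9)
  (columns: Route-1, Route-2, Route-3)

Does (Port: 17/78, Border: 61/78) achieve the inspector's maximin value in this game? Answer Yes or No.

No

Against Route-1 this mix gives (17/78)·6 + (61/78)·4 = 173/39.
Against Route-2 this mix gives (17/78)·11 + (61/78)·7 = 307/39.
Against Route-3 this mix gives (17/78)·(-2) + (61/78)·9 = 515/78.
The smuggler will play Route-1, holding the inspector to 173/39. Shifting weight toward the row that does better against Route-1 would raise this floor (the equalizing mix achieves 62/13 against both Route-1 and Route-3), so the proposed strategy is not optimal.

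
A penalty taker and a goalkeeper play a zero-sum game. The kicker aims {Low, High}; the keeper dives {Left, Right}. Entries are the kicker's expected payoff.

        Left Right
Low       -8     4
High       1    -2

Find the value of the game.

-4/5

Row minima: Low → -8, High → -2; maximin = -2.
Column maxima: Left → 1, Right → 4; minimax = 1.
-2 ≠ 1, so there is no saddle point; optimal play is mixed.
Let the kicker play Low with probability p. Expected payoff against Left: (-8)p + 1(1−p) = −9p + 1; against Right: 4p + (-2)(1−p) = 6p − 2.
Setting these equal: −9p + 1 = 6p − 2 ⇒ −15p = -3 ⇒ p = 1/5, and the value is (-9)·(1/5) + 1 = -4/5.
For the keeper: with q = P(Left), equating Low's and High's payoffs gives −12q + 4 = 3q − 2 ⇒ q = 2/5.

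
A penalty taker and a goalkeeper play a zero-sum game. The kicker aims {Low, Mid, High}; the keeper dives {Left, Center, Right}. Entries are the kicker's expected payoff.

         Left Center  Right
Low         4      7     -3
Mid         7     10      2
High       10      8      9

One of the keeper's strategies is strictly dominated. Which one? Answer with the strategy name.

Right holds the kicker's payoff strictly below Left in every row: -3 < 4, 2 < 7, 9 < 10.
So Left is strictly dominated for the keeper.

Left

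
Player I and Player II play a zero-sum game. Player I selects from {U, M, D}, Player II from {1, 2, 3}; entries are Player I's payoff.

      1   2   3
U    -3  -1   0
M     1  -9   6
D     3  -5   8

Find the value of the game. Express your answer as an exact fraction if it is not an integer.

Row minima: U → -3, M → -9, D → -5; maximin = -3.
Column maxima: 1 → 3, 2 → -1, 3 → 8; minimax = -1.
-3 ≠ -1, so there is no saddle point; optimal play is mixed.
M is strictly dominated by D, so Player I never plays it.
3 is strictly dominated by 1 (it gives Player I strictly more in every row), so Player II never plays it.
On the remaining 2×2 (U, D vs 1, 2):
Let Player I play U with probability p. Expected payoff against 1: (-3)p + 3(1−p) = −6p + 3; against 2: (-1)p + (-5)(1−p) = 4p − 5.
Setting these equal: −6p + 3 = 4p − 5 ⇒ −10p = -8 ⇒ p = 4/5, and the value is (-6)·(4/5) + 3 = -9/5.
For Player II: with q = P(1), equating U's and D's payoffs gives −2q − 1 = 8q − 5 ⇒ q = 2/5.

-9/5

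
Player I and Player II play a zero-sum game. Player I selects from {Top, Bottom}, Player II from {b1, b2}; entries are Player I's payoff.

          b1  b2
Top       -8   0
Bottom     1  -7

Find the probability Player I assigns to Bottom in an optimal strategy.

Row minima: Top → -8, Bottom → -7; maximin = -7.
Column maxima: b1 → 1, b2 → 0; minimax = 0.
-7 ≠ 0, so there is no saddle point; optimal play is mixed.
Let Player I play Top with probability p. Expected payoff against b1: (-8)p + 1(1−p) = −9p + 1; against b2: 0p + (-7)(1−p) = 7p − 7.
Setting these equal: −9p + 1 = 7p − 7 ⇒ −16p = -8 ⇒ p = 1/2, and the value is (-9)·(1/2) + 1 = -7/2.
For Player II: with q = P(b1), equating Top's and Bottom's payoffs gives −8q = 8q − 7 ⇒ q = 7/16.

1/2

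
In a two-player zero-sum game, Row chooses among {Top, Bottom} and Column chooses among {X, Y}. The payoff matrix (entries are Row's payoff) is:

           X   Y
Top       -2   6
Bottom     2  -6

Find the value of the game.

Row minima: Top → -2, Bottom → -6; maximin = -2.
Column maxima: X → 2, Y → 6; minimax = 2.
-2 ≠ 2, so there is no saddle point; optimal play is mixed.
Let Row play Top with probability p. Expected payoff against X: (-2)p + 2(1−p) = −4p + 2; against Y: 6p + (-6)(1−p) = 12p − 6.
Setting these equal: −4p + 2 = 12p − 6 ⇒ −16p = -8 ⇒ p = 1/2, and the value is (-4)·(1/2) + 2 = 0.
For Column: with q = P(X), equating Top's and Bottom's payoffs gives −8q + 6 = 8q − 6 ⇒ q = 3/4.

0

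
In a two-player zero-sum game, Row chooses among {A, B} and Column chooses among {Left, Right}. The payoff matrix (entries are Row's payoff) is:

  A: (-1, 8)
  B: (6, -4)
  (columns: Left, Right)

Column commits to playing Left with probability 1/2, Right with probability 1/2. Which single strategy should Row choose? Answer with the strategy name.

Expected payoff of A: (1/2)·(-1) + (1/2)·8 = 7/2.
Expected payoff of B: (1/2)·6 + (1/2)·(-4) = 1.
The largest is 7/2, so Row's best response is A.

A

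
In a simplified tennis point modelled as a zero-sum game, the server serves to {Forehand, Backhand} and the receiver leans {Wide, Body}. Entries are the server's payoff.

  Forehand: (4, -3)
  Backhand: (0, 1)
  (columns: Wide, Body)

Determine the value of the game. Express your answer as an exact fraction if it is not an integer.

1/2

Row minima: Forehand → -3, Backhand → 0; maximin = 0.
Column maxima: Wide → 4, Body → 1; minimax = 1.
0 ≠ 1, so there is no saddle point; optimal play is mixed.
Let the server play Forehand with probability p. Expected payoff against Wide: 4p + 0(1−p) = 4p; against Body: (-3)p + 1(1−p) = −4p + 1.
Setting these equal: 4p = −4p + 1 ⇒ 8p = 1 ⇒ p = 1/8, and the value is (4)·(1/8) = 1/2.
For the receiver: with q = P(Wide), equating Forehand's and Backhand's payoffs gives 7q − 3 = −q + 1 ⇒ q = 1/2.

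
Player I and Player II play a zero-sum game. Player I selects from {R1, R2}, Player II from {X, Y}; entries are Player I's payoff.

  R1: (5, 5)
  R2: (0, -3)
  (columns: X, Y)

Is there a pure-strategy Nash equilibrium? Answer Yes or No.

Row minima: R1 → 5, R2 → -3; maximin = 5.
Column maxima: X → 5, Y → 5; minimax = 5.
maximin = minimax = 5, so a saddle point exists.

Yes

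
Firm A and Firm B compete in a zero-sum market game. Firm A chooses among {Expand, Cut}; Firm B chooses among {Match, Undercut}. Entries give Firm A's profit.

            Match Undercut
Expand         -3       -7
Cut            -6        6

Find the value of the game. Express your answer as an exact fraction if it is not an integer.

-15/4

Row minima: Expand → -7, Cut → -6; maximin = -6.
Column maxima: Match → -3, Undercut → 6; minimax = -3.
-6 ≠ -3, so there is no saddle point; optimal play is mixed.
Let Firm A play Expand with probability p. Expected payoff against Match: (-3)p + (-6)(1−p) = 3p − 6; against Undercut: (-7)p + 6(1−p) = −13p + 6.
Setting these equal: 3p − 6 = −13p + 6 ⇒ 16p = 12 ⇒ p = 3/4, and the value is (3)·(3/4) − 6 = -15/4.
For Firm B: with q = P(Match), equating Expand's and Cut's payoffs gives 4q − 7 = −12q + 6 ⇒ q = 13/16.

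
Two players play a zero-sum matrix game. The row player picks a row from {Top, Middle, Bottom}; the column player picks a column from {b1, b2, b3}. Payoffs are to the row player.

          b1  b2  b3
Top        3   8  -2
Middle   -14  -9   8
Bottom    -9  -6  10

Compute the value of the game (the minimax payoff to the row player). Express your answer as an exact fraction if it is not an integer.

1/2

Row minima: Top → -2, Middle → -14, Bottom → -9; maximin = -2.
Column maxima: b1 → 3, b2 → 8, b3 → 10; minimax = 3.
-2 ≠ 3, so there is no saddle point; optimal play is mixed.
Middle is strictly dominated by Bottom, so the row player never plays it.
b2 is strictly dominated by b1 (it gives the row player strictly more in every row), so the column player never plays it.
On the remaining 2×2 (Top, Bottom vs b1, b3):
Let the row player play Top with probability p. Expected payoff against b1: 3p + (-9)(1−p) = 12p − 9; against b3: (-2)p + 10(1−p) = −12p + 10.
Setting these equal: 12p − 9 = −12p + 10 ⇒ 24p = 19 ⇒ p = 19/24, and the value is (12)·(19/24) − 9 = 1/2.
For the column player: with q = P(b1), equating Top's and Bottom's payoffs gives 5q − 2 = −19q + 10 ⇒ q = 1/2.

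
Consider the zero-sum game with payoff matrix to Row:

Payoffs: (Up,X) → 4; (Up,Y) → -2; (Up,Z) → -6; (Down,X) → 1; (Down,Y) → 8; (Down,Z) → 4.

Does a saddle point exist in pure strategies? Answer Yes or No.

Row minima: Up → -6, Down → 1; maximin = 1.
Column maxima: X → 4, Y → 8, Z → 4; minimax = 4.
1 ≠ 4, so no pure-strategy equilibrium exists.

No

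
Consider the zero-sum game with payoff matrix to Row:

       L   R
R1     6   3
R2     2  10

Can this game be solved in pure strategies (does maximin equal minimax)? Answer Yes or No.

Row minima: R1 → 3, R2 → 2; maximin = 3.
Column maxima: L → 6, R → 10; minimax = 6.
3 ≠ 6, so no pure-strategy equilibrium exists.

No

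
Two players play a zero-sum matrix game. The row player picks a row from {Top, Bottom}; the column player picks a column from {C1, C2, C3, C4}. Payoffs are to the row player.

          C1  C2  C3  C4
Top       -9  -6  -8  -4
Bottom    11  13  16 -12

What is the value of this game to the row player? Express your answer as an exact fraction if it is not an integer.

-38/7

Row minima: Top → -9, Bottom → -12; maximin = -9.
Column maxima: C1 → 11, C2 → 13, C3 → 16, C4 → -4; minimax = -4.
-9 ≠ -4, so there is no saddle point; optimal play is mixed.
C2 is strictly dominated by C1 (it gives the row player strictly more in every row), so the column player never plays it.
C3 is strictly dominated by C1 (it gives the row player strictly more in every row), so the column player never plays it.
On the remaining 2×2 (Top, Bottom vs C1, C4):
Let the row player play Top with probability p. Expected payoff against C1: (-9)p + 11(1−p) = −20p + 11; against C4: (-4)p + (-12)(1−p) = 8p − 12.
Setting these equal: −20p + 11 = 8p − 12 ⇒ −28p = -23 ⇒ p = 23/28, and the value is (-20)·(23/28) + 11 = -38/7.
For the column player: with q = P(C1), equating Top's and Bottom's payoffs gives −5q − 4 = 23q − 12 ⇒ q = 2/7.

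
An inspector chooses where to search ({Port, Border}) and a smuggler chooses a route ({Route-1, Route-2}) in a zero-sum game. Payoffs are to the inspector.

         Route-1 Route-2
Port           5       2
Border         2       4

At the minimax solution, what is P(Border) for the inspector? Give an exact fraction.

3/5

Row minima: Port → 2, Border → 2; maximin = 2.
Column maxima: Route-1 → 5, Route-2 → 4; minimax = 4.
2 ≠ 4, so there is no saddle point; optimal play is mixed.
Let the inspector play Port with probability p. Expected payoff against Route-1: 5p + 2(1−p) = 3p + 2; against Route-2: 2p + 4(1−p) = −2p + 4.
Setting these equal: 3p + 2 = −2p + 4 ⇒ 5p = 2 ⇒ p = 2/5, and the value is (3)·(2/5) + 2 = 16/5.
For the smuggler: with q = P(Route-1), equating Port's and Border's payoffs gives 3q + 2 = −2q + 4 ⇒ q = 2/5.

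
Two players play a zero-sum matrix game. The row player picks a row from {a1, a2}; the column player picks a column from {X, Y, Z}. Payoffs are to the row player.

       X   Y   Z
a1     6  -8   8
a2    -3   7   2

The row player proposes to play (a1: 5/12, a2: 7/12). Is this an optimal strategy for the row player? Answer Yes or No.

Yes

Against X this mix gives (5/12)·6 + (7/12)·(-3) = 3/4.
Against Y this mix gives (5/12)·(-8) + (7/12)·7 = 3/4.
Against Z this mix gives (5/12)·8 + (7/12)·2 = 9/2.
All of the column player's active replies (X, Y) yield 3/4, and no column does worse for the row player. The mix makes the column player indifferent and guarantees 3/4, so it is optimal.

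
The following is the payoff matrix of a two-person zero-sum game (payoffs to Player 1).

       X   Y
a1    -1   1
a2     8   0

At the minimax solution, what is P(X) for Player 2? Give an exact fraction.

1/10

Row minima: a1 → -1, a2 → 0; maximin = 0.
Column maxima: X → 8, Y → 1; minimax = 1.
0 ≠ 1, so there is no saddle point; optimal play is mixed.
Let Player 1 play a1 with probability p. Expected payoff against X: (-1)p + 8(1−p) = −9p + 8; against Y: 1p + 0(1−p) = p.
Setting these equal: −9p + 8 = p ⇒ −10p = -8 ⇒ p = 4/5, and the value is (-9)·(4/5) + 8 = 4/5.
For Player 2: with q = P(X), equating a1's and a2's payoffs gives −2q + 1 = 8q ⇒ q = 1/10.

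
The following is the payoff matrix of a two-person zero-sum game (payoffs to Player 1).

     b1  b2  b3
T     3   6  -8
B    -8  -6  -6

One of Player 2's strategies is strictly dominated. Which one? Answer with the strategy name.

b2

b1 holds Player 1's payoff strictly below b2 in every row: 3 < 6, -8 < -6.
So b2 is strictly dominated for Player 2.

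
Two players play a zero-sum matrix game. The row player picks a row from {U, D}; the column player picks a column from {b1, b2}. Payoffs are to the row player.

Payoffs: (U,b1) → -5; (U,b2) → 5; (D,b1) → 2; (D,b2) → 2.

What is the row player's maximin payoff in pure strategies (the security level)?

2

Row minima: U → -5, D → 2.
The best of these is 2.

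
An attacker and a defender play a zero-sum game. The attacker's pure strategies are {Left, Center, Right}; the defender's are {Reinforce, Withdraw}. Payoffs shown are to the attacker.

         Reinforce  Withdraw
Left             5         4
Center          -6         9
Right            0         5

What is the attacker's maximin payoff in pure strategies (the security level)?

Row minima: Left → 4, Center → -6, Right → 0.
The best of these is 4.

4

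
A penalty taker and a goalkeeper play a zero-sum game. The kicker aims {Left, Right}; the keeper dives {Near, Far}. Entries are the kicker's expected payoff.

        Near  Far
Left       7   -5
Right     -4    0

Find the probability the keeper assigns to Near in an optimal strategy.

Row minima: Left → -5, Right → -4; maximin = -4.
Column maxima: Near → 7, Far → 0; minimax = 0.
-4 ≠ 0, so there is no saddle point; optimal play is mixed.
Let the kicker play Left with probability p. Expected payoff against Near: 7p + (-4)(1−p) = 11p − 4; against Far: (-5)p + 0(1−p) = −5p.
Setting these equal: 11p − 4 = −5p ⇒ 16p = 4 ⇒ p = 1/4, and the value is (11)·(1/4) − 4 = -5/4.
For the keeper: with q = P(Near), equating Left's and Right's payoffs gives 12q − 5 = −4q ⇒ q = 5/16.

5/16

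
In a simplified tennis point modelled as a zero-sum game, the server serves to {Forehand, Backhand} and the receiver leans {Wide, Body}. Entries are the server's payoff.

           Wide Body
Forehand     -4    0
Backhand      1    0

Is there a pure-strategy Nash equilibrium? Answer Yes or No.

Yes

Row minima: Forehand → -4, Backhand → 0; maximin = 0.
Column maxima: Wide → 1, Body → 0; minimax = 0.
maximin = minimax = 0, so a saddle point exists.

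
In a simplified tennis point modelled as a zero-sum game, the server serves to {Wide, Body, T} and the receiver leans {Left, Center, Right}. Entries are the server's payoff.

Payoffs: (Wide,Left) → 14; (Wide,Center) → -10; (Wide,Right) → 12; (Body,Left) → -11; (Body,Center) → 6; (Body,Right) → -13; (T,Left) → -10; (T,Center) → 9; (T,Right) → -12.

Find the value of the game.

Row minima: Wide → -10, Body → -13, T → -12; maximin = -10.
Column maxima: Left → 14, Center → 9, Right → 12; minimax = 9.
-10 ≠ 9, so there is no saddle point; optimal play is mixed.
Body is strictly dominated by T, so the server never plays it.
Left is strictly dominated by Right (it gives the server strictly more in every row), so the receiver never plays it.
On the remaining 2×2 (Wide, T vs Center, Right):
Let the server play Wide with probability p. Expected payoff against Center: (-10)p + 9(1−p) = −19p + 9; against Right: 12p + (-12)(1−p) = 24p − 12.
Setting these equal: −19p + 9 = 24p − 12 ⇒ −43p = -21 ⇒ p = 21/43, and the value is (-19)·(21/43) + 9 = -12/43.
For the receiver: with q = P(Center), equating Wide's and T's payoffs gives −22q + 12 = 21q − 12 ⇒ q = 24/43.

-12/43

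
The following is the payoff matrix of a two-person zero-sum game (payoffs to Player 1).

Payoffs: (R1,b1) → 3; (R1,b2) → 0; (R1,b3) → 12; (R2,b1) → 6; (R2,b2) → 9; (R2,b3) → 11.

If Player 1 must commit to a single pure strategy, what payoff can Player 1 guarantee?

Row minima: R1 → 0, R2 → 6.
The best of these is 6.

6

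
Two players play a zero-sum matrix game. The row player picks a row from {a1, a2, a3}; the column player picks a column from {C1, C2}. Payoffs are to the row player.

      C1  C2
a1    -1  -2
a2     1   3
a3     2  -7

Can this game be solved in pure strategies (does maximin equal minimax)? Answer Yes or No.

No

Row minima: a1 → -2, a2 → 1, a3 → -7; maximin = 1.
Column maxima: C1 → 2, C2 → 3; minimax = 2.
1 ≠ 2, so no pure-strategy equilibrium exists.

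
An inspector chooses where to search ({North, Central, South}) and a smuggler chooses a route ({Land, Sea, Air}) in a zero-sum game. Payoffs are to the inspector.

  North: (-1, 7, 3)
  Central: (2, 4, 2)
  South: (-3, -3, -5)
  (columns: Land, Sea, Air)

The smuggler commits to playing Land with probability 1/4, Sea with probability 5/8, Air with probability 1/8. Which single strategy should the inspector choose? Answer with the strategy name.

Expected payoff of North: (1/4)·(-1) + (5/8)·7 + (1/8)·3 = 9/2.
Expected payoff of Central: (1/4)·2 + (5/8)·4 + (1/8)·2 = 13/4.
Expected payoff of South: (1/4)·(-3) + (5/8)·(-3) + (1/8)·(-5) = -13/4.
The largest is 9/2, so the inspector's best response is North.

North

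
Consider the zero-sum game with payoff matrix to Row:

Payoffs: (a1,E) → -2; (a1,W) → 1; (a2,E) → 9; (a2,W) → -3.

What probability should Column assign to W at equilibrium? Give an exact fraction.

Row minima: a1 → -2, a2 → -3; maximin = -2.
Column maxima: E → 9, W → 1; minimax = 1.
-2 ≠ 1, so there is no saddle point; optimal play is mixed.
Let Row play a1 with probability p. Expected payoff against E: (-2)p + 9(1−p) = −11p + 9; against W: 1p + (-3)(1−p) = 4p − 3.
Setting these equal: −11p + 9 = 4p − 3 ⇒ −15p = -12 ⇒ p = 4/5, and the value is (-11)·(4/5) + 9 = 1/5.
For Column: with q = P(E), equating a1's and a2's payoffs gives −3q + 1 = 12q − 3 ⇒ q = 4/15.

11/15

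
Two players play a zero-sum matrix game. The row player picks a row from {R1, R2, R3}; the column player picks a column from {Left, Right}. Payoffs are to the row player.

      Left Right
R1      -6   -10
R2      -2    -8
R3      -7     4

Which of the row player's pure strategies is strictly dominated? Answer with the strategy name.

R1

R2 gives a strictly higher payoff than R1 against every column: -2 > -6, -8 > -10.
So R1 is strictly dominated and the row player never plays it.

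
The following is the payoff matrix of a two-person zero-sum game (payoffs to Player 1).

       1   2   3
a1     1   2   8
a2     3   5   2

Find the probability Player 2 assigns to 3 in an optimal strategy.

Row minima: a1 → 1, a2 → 2; maximin = 2.
Column maxima: 1 → 3, 2 → 5, 3 → 8; minimax = 3.
2 ≠ 3, so there is no saddle point; optimal play is mixed.
2 is strictly dominated by 1 (it gives Player 1 strictly more in every row), so Player 2 never plays it.
On the remaining 2×2 (a1, a2 vs 1, 3):
Let Player 1 play a1 with probability p. Expected payoff against 1: 1p + 3(1−p) = −2p + 3; against 3: 8p + 2(1−p) = 6p + 2.
Setting these equal: −2p + 3 = 6p + 2 ⇒ −8p = -1 ⇒ p = 1/8, and the value is (-2)·(1/8) + 3 = 11/4.
For Player 2: with q = P(1), equating a1's and a2's payoffs gives −7q + 8 = q + 2 ⇒ q = 3/4.

1/4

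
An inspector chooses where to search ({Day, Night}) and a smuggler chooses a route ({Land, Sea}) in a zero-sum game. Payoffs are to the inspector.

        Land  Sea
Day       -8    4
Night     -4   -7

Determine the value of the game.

-24/5

Row minima: Day → -8, Night → -7; maximin = -7.
Column maxima: Land → -4, Sea → 4; minimax = -4.
-7 ≠ -4, so there is no saddle point; optimal play is mixed.
Let the inspector play Day with probability p. Expected payoff against Land: (-8)p + (-4)(1−p) = −4p − 4; against Sea: 4p + (-7)(1−p) = 11p − 7.
Setting these equal: −4p − 4 = 11p − 7 ⇒ −15p = -3 ⇒ p = 1/5, and the value is (-4)·(1/5) − 4 = -24/5.
For the smuggler: with q = P(Land), equating Day's and Night's payoffs gives −12q + 4 = 3q − 7 ⇒ q = 11/15.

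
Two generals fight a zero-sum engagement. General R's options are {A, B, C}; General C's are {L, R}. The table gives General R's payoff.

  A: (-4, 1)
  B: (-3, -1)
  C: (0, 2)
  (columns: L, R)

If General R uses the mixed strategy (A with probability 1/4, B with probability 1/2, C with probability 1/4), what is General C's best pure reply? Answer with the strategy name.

If General C plays L, General R's expected payoff is (1/4)·(-4) + (1/2)·(-3) + (1/4)·0 = -5/2.
If General C plays R, General R's expected payoff is (1/4)·1 + (1/2)·(-1) + (1/4)·2 = 1/4.
General C minimizes General R's payoff; the smallest is -5/2, so the best response is L.

L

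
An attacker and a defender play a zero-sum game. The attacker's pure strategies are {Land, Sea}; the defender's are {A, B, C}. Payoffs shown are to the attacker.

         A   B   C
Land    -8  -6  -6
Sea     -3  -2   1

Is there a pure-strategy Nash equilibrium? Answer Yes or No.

Row minima: Land → -8, Sea → -3; maximin = -3.
Column maxima: A → -3, B → -2, C → 1; minimax = -3.
maximin = minimax = -3, so a saddle point exists.

Yes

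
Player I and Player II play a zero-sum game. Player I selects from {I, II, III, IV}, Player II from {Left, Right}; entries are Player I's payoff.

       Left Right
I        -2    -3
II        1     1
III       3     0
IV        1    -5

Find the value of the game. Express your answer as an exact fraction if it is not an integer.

1

Row minima: I → -3, II → 1, III → 0, IV → -5; maximin = 1.
Column maxima: Left → 3, Right → 1; minimax = 1.
Since maximin = minimax = 1, there is a saddle point and the value is 1.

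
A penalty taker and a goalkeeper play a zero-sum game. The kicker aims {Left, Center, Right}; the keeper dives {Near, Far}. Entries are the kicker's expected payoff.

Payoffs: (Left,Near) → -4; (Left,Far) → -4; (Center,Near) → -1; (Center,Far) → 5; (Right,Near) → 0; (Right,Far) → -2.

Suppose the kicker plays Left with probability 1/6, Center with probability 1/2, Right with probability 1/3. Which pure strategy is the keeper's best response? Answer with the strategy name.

If the keeper plays Near, the kicker's expected payoff is (1/6)·(-4) + (1/2)·(-1) + (1/3)·0 = -7/6.
If the keeper plays Far, the kicker's expected payoff is (1/6)·(-4) + (1/2)·5 + (1/3)·(-2) = 7/6.
The keeper minimizes the kicker's payoff; the smallest is -7/6, so the best response is Near.

Near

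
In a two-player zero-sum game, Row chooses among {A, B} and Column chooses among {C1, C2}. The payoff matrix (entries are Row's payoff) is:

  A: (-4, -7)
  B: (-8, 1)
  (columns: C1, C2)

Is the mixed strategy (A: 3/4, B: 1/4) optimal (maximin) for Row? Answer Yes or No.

Yes

Against C1 this mix gives (3/4)·(-4) + (1/4)·(-8) = -5.
Against C2 this mix gives (3/4)·(-7) + (1/4)·1 = -5.
All of Column's active replies (C1, C2) yield -5, and no column does worse for Row. The mix makes Column indifferent and guarantees -5, so it is optimal.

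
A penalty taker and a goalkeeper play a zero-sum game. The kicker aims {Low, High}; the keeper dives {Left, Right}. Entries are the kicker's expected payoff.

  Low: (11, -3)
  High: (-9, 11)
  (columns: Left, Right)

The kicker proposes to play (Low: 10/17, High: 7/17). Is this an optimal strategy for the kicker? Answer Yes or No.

Against Left this mix gives (10/17)·11 + (7/17)·(-9) = 47/17.
Against Right this mix gives (10/17)·(-3) + (7/17)·11 = 47/17.
All of the keeper's active replies (Left, Right) yield 47/17, and no column does worse for the kicker. The mix makes the keeper indifferent and guarantees 47/17, so it is optimal.

Yes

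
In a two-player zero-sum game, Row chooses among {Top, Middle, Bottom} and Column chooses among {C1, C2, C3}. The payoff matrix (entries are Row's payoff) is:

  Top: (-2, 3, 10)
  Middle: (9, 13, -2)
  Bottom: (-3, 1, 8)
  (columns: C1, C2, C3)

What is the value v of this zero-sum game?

Row minima: Top → -2, Middle → -2, Bottom → -3; maximin = -2.
Column maxima: C1 → 9, C2 → 13, C3 → 10; minimax = 9.
-2 ≠ 9, so there is no saddle point; optimal play is mixed.
Bottom is strictly dominated by Top, so Row never plays it.
C2 is strictly dominated by C1 (it gives Row strictly more in every row), so Column never plays it.
On the remaining 2×2 (Top, Middle vs C1, C3):
Let Row play Top with probability p. Expected payoff against C1: (-2)p + 9(1−p) = −11p + 9; against C3: 10p + (-2)(1−p) = 12p − 2.
Setting these equal: −11p + 9 = 12p − 2 ⇒ −23p = -11 ⇒ p = 11/23, and the value is (-11)·(11/23) + 9 = 86/23.
For Column: with q = P(C1), equating Top's and Middle's payoffs gives −12q + 10 = 11q − 2 ⇒ q = 12/23.

86/23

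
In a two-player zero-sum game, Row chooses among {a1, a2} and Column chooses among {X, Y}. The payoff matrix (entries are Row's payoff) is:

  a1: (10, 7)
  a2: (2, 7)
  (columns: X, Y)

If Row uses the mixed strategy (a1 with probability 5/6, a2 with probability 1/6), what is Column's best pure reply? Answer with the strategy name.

Y

If Column plays X, Row's expected payoff is (5/6)·10 + (1/6)·2 = 26/3.
If Column plays Y, Row's expected payoff is (5/6)·7 + (1/6)·7 = 7.
Column minimizes Row's payoff; the smallest is 7, so the best response is Y.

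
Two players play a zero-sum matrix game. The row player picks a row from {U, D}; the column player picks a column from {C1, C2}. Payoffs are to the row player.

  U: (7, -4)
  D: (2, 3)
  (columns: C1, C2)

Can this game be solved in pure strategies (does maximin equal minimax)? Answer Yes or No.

No

Row minima: U → -4, D → 2; maximin = 2.
Column maxima: C1 → 7, C2 → 3; minimax = 3.
2 ≠ 3, so no pure-strategy equilibrium exists.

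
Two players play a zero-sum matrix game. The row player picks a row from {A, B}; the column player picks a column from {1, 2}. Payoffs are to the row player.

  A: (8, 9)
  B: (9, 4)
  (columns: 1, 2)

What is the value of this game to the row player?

Row minima: A → 8, B → 4; maximin = 8.
Column maxima: 1 → 9, 2 → 9; minimax = 9.
8 ≠ 9, so there is no saddle point; optimal play is mixed.
Let the row player play A with probability p. Expected payoff against 1: 8p + 9(1−p) = −p + 9; against 2: 9p + 4(1−p) = 5p + 4.
Setting these equal: −p + 9 = 5p + 4 ⇒ −6p = -5 ⇒ p = 5/6, and the value is (-1)·(5/6) + 9 = 49/6.
For the column player: with q = P(1), equating A's and B's payoffs gives −q + 9 = 5q + 4 ⇒ q = 5/6.

49/6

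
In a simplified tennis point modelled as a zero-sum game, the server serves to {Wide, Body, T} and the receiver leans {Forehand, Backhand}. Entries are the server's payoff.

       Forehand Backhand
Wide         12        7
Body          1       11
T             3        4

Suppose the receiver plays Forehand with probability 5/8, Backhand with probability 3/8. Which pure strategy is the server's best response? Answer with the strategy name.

Expected payoff of Wide: (5/8)·12 + (3/8)·7 = 81/8.
Expected payoff of Body: (5/8)·1 + (3/8)·11 = 19/4.
Expected payoff of T: (5/8)·3 + (3/8)·4 = 27/8.
The largest is 81/8, so the server's best response is Wide.

Wide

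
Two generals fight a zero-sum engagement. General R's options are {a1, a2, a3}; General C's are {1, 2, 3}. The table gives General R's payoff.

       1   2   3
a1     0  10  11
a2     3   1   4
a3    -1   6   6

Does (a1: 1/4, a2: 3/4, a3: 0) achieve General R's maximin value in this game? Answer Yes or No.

No

Against 1 this mix gives (1/4)·0 + (3/4)·3 = 9/4.
Against 2 this mix gives (1/4)·10 + (3/4)·1 = 13/4.
Against 3 this mix gives (1/4)·11 + (3/4)·4 = 23/4.
General C will play 1, holding General R to 9/4. Shifting weight toward the row that does better against 1 would raise this floor (the equalizing mix achieves 5/2 against both 1 and 2), so the proposed strategy is not optimal.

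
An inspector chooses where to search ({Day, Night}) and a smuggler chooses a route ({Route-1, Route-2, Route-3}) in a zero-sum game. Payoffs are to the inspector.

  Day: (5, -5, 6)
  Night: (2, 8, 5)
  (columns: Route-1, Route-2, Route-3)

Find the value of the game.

Row minima: Day → -5, Night → 2; maximin = 2.
Column maxima: Route-1 → 5, Route-2 → 8, Route-3 → 6; minimax = 5.
2 ≠ 5, so there is no saddle point; optimal play is mixed.
Route-3 is strictly dominated by Route-1 (it gives the inspector strictly more in every row), so the smuggler never plays it.
On the remaining 2×2 (Day, Night vs Route-1, Route-2):
Let the inspector play Day with probability p. Expected payoff against Route-1: 5p + 2(1−p) = 3p + 2; against Route-2: (-5)p + 8(1−p) = −13p + 8.
Setting these equal: 3p + 2 = −13p + 8 ⇒ 16p = 6 ⇒ p = 3/8, and the value is (3)·(3/8) + 2 = 25/8.
For the smuggler: with q = P(Route-1), equating Day's and Night's payoffs gives 10q − 5 = −6q + 8 ⇒ q = 13/16.

25/8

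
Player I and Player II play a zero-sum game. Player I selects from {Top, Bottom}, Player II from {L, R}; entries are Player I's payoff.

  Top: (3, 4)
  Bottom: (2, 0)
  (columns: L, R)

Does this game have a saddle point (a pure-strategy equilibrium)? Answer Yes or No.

Row minima: Top → 3, Bottom → 0; maximin = 3.
Column maxima: L → 3, R → 4; minimax = 3.
maximin = minimax = 3, so a saddle point exists.

Yes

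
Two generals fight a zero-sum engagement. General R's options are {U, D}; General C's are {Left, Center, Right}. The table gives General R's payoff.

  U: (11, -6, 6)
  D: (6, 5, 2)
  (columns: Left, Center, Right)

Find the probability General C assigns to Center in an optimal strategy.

Row minima: U → -6, D → 2; maximin = 2.
Column maxima: Left → 11, Center → 5, Right → 6; minimax = 5.
2 ≠ 5, so there is no saddle point; optimal play is mixed.
Left is strictly dominated by Center (it gives General R strictly more in every row), so General C never plays it.
On the remaining 2×2 (U, D vs Center, Right):
Let General R play U with probability p. Expected payoff against Center: (-6)p + 5(1−p) = −11p + 5; against Right: 6p + 2(1−p) = 4p + 2.
Setting these equal: −11p + 5 = 4p + 2 ⇒ −15p = -3 ⇒ p = 1/5, and the value is (-11)·(1/5) + 5 = 14/5.
For General C: with q = P(Center), equating U's and D's payoffs gives −12q + 6 = 3q + 2 ⇒ q = 4/15.

4/15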